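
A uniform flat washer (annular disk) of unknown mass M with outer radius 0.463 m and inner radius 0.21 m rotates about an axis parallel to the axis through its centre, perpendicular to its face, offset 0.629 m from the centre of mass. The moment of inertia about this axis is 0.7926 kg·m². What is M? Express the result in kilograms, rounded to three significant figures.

1.51

I = I_cm + Md² = (1/2)M(R²+r²) + Md² = M·[0.5·[(0.463)² + (0.21)²] + (0.629)²] = M·0.52488.
So M = 0.7926 / 0.52488 = 1.5101 kg.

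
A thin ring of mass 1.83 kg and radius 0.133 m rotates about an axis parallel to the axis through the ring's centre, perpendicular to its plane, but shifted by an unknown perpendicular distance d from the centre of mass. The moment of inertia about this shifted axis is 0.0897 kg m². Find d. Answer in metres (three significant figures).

About the centre-of-mass axis, I_cm = MR² = (1.83)(0.133)² = 0.032371 kg m².
Parallel axis theorem: I = I_cm + Md², so Md² = 0.0897 − 0.032371 = 0.057329 kg m².
d = √(0.057329 / 1.83) = 0.177 m.

0.177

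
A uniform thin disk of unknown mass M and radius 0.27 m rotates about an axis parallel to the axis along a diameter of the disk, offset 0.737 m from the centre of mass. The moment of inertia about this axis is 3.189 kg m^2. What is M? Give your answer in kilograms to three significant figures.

I = I_cm + Md² = (1/4)MR² + Md² = M·[0.25·(0.27)² + (0.737)²] = M·0.56139.
So M = 3.189 / 0.56139 = 5.6805 kg.

5.68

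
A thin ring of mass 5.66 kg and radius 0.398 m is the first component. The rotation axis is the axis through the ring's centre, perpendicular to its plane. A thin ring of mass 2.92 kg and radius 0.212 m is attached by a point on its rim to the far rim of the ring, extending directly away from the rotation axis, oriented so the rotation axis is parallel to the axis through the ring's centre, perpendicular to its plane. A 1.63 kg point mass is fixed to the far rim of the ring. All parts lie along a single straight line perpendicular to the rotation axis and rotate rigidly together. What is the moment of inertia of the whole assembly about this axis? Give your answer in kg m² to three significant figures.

3.22

Thin ring: I_cm = MR² = (5.66)(0.398)² = 0.89657 kg m²; axis through the centre, so I = 0.89657 kg m².
Thin ring: I_cm = MR² = (2.92)(0.212)² = 0.13124 kg m²; centre at d = 0.398 + 0.212 = 0.61 m, so the parallel axis theorem gives I = 0.13124 + (2.92)(0.61)² = 1.2178 kg m².
Point mass: I_cm = 0; centre at d = 0.398 + 0.212 + 0.212 = 0.822 m, so the parallel axis theorem gives I = 0 + (1.63)(0.822)² = 1.1014 kg m².
Total I = 0.89657 + 1.2178 + 1.1014 = 3.2157 kg m².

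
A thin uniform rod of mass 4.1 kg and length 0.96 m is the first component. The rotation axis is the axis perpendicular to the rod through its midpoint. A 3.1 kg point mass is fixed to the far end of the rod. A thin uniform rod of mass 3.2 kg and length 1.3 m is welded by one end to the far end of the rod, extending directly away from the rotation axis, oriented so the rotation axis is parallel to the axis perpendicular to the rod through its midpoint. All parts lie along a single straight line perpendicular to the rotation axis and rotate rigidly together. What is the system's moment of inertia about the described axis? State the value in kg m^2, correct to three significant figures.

Thin rod: I_cm = (1/12)ML² = (1/12)(4.1)(0.96)² = 0.31488 kg m^2; axis through the centre, so I = 0.31488 kg m^2.
Point mass: I_cm = 0; centre at d = 0.48 m, so the parallel axis theorem gives I = 0 + (3.1)(0.48)² = 0.71424 kg m^2.
Thin rod: I_cm = (1/12)ML² = (1/12)(3.2)(1.3)² = 0.45067 kg m^2; centre at d = 0.48 + 0.65 = 1.13 m, so the parallel axis theorem gives I = 0.45067 + (3.2)(1.13)² = 4.5367 kg m^2.
Total I = 0.31488 + 0.71424 + 4.5367 = 5.5659 kg m^2.

5.57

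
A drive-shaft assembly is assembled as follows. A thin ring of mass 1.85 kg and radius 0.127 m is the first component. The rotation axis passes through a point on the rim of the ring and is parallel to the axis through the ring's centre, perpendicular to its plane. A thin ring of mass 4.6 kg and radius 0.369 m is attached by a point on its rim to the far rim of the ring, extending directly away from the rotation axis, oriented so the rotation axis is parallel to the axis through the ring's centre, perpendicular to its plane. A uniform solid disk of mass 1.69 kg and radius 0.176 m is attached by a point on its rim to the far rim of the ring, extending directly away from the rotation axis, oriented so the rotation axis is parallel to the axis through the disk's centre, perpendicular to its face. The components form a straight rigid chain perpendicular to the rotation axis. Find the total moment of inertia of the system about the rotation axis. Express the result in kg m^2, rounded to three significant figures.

4.80

Thin ring: I_cm = MR² = (1.85)(0.127)² = 0.029839 kg m^2; centre at d = 0.127 m, so I = I_cm + Md² gives I = 0.029839 + (1.85)(0.127)² = 0.059677 kg m^2.
Thin ring: I_cm = MR² = (4.6)(0.369)² = 0.62634 kg m^2; centre at d = 0.127 + 0.127 + 0.369 = 0.623 m, so I = I_cm + Md² gives I = 0.62634 + (4.6)(0.623)² = 2.4117 kg m^2.
Solid disk: I_cm = (1/2)MR² = (1/2)(1.69)(0.176)² = 0.026175 kg m^2; centre at d = 0.127 + 0.127 + 0.369 + 0.369 + 0.176 = 1.168 m, so I = I_cm + Md² gives I = 0.026175 + (1.69)(1.168)² = 2.3317 kg m^2.
Total I = 0.059677 + 2.4117 + 2.3317 = 4.8031 kg m^2.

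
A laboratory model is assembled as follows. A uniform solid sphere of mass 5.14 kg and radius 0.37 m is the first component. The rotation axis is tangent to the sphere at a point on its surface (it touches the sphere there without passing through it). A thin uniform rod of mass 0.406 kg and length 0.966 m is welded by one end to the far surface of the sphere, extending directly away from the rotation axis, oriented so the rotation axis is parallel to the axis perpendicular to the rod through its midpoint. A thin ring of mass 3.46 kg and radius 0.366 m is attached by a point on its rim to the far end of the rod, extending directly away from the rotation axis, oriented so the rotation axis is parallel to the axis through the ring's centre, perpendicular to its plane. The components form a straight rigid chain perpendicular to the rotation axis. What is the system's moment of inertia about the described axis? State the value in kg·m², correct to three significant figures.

Solid sphere: I_cm = (2/5)MR² = (2/5)(5.14)(0.37)² = 0.28147 kg·m²; centre at d = 0.37 m, so I = I_cm + Md² gives I = 0.28147 + (5.14)(0.37)² = 0.98513 kg·m².
Thin rod: I_cm = (1/12)ML² = (1/12)(0.406)(0.966)² = 0.031572 kg·m²; centre at d = 0.37 + 0.37 + 0.483 = 1.223 m, so I = I_cm + Md² gives I = 0.031572 + (0.406)(1.223)² = 0.63884 kg·m².
Thin ring: I_cm = MR² = (3.46)(0.366)² = 0.46349 kg·m²; centre at d = 0.37 + 0.37 + 0.483 + 0.483 + 0.366 = 2.072 m, so I = I_cm + Md² gives I = 0.46349 + (3.46)(2.072)² = 15.318 kg·m².
Total I = 0.98513 + 0.63884 + 15.318 = 16.942 kg·m².

16.9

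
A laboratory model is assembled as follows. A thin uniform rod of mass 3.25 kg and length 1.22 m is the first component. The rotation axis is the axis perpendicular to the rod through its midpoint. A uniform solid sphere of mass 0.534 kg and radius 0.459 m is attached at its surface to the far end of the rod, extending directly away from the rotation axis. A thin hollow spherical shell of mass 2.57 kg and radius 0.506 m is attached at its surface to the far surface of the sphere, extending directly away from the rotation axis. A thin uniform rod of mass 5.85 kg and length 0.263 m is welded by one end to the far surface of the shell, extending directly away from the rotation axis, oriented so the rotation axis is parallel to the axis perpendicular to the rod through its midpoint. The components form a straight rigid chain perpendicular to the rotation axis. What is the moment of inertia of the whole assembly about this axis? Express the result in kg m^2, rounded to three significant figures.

53.9

Thin rod: I_cm = (1/12)ML² = (1/12)(3.25)(1.22)² = 0.40311 kg m^2; axis through the centre, so I = 0.40311 kg m^2.
Solid sphere: I_cm = (2/5)MR² = (2/5)(0.534)(0.459)² = 0.045001 kg m^2; centre at d = 0.61 + 0.459 = 1.069 m, so the parallel axis theorem gives I = 0.045001 + (0.534)(1.069)² = 0.65524 kg m^2.
Spherical shell: I_cm = (2/3)MR² = (2/3)(2.57)(0.506)² = 0.43868 kg m^2; centre at d = 0.61 + 0.459 + 0.459 + 0.506 = 2.034 m, so the parallel axis theorem gives I = 0.43868 + (2.57)(2.034)² = 11.071 kg m^2.
Thin rod: I_cm = (1/12)ML² = (1/12)(5.85)(0.263)² = 0.03372 kg m^2; centre at d = 0.61 + 0.459 + 0.459 + 0.506 + 0.506 + 0.1315 = 2.6715 m, so the parallel axis theorem gives I = 0.03372 + (5.85)(2.6715)² = 41.785 kg m^2.
Total I = 0.40311 + 0.65524 + 11.071 + 41.785 = 53.914 kg m^2.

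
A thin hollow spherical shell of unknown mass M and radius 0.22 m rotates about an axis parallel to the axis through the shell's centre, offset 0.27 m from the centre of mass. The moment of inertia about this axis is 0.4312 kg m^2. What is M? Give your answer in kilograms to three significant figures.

4.10

I = I_cm + Md² = (2/3)MR² + Md² = M·[0.666667·(0.22)² + (0.27)²] = M·0.10517.
So M = 0.4312 / 0.10517 = 4.1002 kg.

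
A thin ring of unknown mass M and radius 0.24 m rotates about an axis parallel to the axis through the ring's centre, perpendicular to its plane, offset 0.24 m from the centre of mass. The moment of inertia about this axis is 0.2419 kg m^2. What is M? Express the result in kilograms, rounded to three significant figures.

2.10

I = I_cm + Md² = MR² + Md² = M·[1·(0.24)² + (0.24)²] = M·0.1152.
So M = 0.2419 / 0.1152 = 2.0998 kg.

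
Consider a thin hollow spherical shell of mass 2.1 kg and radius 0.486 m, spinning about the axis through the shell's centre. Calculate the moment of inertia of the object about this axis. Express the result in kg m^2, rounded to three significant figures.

0.331

I_cm = (2/3)MR² = (2/3)(2.1)(0.486)² = 0.33067 kg m^2; axis through the centre, so I = 0.33067 kg m^2.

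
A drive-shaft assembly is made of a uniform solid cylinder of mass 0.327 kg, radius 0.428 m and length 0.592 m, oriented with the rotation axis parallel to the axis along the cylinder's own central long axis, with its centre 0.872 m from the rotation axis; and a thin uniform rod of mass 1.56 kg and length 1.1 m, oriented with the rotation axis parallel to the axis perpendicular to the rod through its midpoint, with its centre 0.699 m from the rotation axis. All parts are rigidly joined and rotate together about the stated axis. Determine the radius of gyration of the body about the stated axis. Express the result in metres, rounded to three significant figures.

0.797

Solid cylinder: I_cm = (1/2)MR² = (1/2)(0.327)(0.428)² = 0.029951 kg·m²; centre at d = 0.872 m, so the parallel axis theorem gives I = 0.029951 + (0.327)(0.872)² = 0.2786 kg·m².
Thin rod: I_cm = (1/12)ML² = (1/12)(1.56)(1.1)² = 0.1573 kg·m²; centre at d = 0.699 m, so the parallel axis theorem gives I = 0.1573 + (1.56)(0.699)² = 0.91952 kg·m².
Total I = 1.1981 kg·m²; total mass M = 1.887 kg.
k = √(I/M) = √(1.1981/1.887) = 0.79683 m.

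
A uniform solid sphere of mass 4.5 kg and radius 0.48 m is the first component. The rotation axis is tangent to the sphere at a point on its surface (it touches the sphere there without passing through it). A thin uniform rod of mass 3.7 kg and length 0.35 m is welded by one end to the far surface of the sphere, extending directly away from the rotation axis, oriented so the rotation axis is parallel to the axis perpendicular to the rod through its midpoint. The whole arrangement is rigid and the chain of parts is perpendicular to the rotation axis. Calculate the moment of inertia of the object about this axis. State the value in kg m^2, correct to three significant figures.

Solid sphere: I_cm = (2/5)MR² = (2/5)(4.5)(0.48)² = 0.41472 kg m^2; centre at d = 0.48 m, so I = I_cm + Md² gives I = 0.41472 + (4.5)(0.48)² = 1.4515 kg m^2.
Thin rod: I_cm = (1/12)ML² = (1/12)(3.7)(0.35)² = 0.037771 kg m^2; centre at d = 0.48 + 0.48 + 0.175 = 1.135 m, so I = I_cm + Md² gives I = 0.037771 + (3.7)(1.135)² = 4.8042 kg m^2.
Total I = 1.4515 + 4.8042 = 6.2557 kg m^2.

6.26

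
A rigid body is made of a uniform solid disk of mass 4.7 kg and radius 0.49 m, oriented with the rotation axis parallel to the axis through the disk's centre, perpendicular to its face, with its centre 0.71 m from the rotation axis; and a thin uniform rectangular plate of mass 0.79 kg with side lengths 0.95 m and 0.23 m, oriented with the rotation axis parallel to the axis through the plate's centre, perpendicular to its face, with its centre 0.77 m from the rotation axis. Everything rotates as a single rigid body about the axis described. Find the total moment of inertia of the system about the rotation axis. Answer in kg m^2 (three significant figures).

Solid disk: I_cm = (1/2)MR² = (1/2)(4.7)(0.49)² = 0.56423 kg m^2; centre at d = 0.71 m, so I = I_cm + Md² gives I = 0.56423 + (4.7)(0.71)² = 2.9335 kg m^2.
Rectangular plate: I_cm = (1/12)M(a²+b²) = (1/12)(0.79)[(0.95)² + (0.23)²] = 0.062897 kg m^2; centre at d = 0.77 m, so I = I_cm + Md² gives I = 0.062897 + (0.79)(0.77)² = 0.53129 kg m^2.
Total I = 2.9335 + 0.53129 = 3.4648 kg m^2.

3.46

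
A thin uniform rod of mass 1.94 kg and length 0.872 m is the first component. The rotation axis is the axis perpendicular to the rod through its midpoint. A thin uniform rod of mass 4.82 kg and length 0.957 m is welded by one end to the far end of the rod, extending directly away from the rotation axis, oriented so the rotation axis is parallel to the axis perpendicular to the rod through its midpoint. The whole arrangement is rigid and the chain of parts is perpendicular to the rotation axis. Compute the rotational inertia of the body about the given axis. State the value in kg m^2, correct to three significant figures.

Thin rod: I_cm = (1/12)ML² = (1/12)(1.94)(0.872)² = 0.12293 kg m^2; axis through the centre, so I = 0.12293 kg m^2.
Thin rod: I_cm = (1/12)ML² = (1/12)(4.82)(0.957)² = 0.36787 kg m^2; centre at d = 0.436 + 0.4785 = 0.9145 m, so I = I_cm + Md² gives I = 0.36787 + (4.82)(0.9145)² = 4.3989 kg m^2.
Total I = 0.12293 + 4.3989 = 4.5218 kg m^2.

4.52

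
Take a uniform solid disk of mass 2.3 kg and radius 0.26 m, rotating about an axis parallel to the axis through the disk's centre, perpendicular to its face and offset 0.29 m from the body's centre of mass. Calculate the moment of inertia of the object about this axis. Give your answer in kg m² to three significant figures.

I_cm = (1/2)MR² = (1/2)(2.3)(0.26)² = 0.07774 kg m²; centre at d = 0.29 m, so the parallel axis theorem gives I = 0.07774 + (2.3)(0.29)² = 0.27117 kg m².

0.271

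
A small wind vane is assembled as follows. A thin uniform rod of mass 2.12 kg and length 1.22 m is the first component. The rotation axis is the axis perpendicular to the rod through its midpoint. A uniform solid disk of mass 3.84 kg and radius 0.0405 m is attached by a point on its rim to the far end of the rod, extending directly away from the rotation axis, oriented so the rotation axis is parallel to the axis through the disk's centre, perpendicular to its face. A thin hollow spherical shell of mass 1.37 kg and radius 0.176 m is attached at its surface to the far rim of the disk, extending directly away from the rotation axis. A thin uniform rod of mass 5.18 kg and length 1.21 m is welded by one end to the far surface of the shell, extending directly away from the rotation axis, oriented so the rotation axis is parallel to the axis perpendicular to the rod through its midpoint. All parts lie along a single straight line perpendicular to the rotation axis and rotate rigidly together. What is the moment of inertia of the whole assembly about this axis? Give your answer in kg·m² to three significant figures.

Thin rod: I_cm = (1/12)ML² = (1/12)(2.12)(1.22)² = 0.26295 kg·m²; axis through the centre, so I = 0.26295 kg·m².
Solid disk: I_cm = (1/2)MR² = (1/2)(3.84)(0.0405)² = 0.0031493 kg·m²; centre at d = 0.61 + 0.0405 = 0.6505 m, so I = I_cm + Md² gives I = 0.0031493 + (3.84)(0.6505)² = 1.628 kg·m².
Spherical shell: I_cm = (2/3)MR² = (2/3)(1.37)(0.176)² = 0.028291 kg·m²; centre at d = 0.61 + 0.0405 + 0.0405 + 0.176 = 0.867 m, so I = I_cm + Md² gives I = 0.028291 + (1.37)(0.867)² = 1.0581 kg·m².
Thin rod: I_cm = (1/12)ML² = (1/12)(5.18)(1.21)² = 0.632 kg·m²; centre at d = 0.61 + 0.0405 + 0.0405 + 0.176 + 0.176 + 0.605 = 1.648 m, so I = I_cm + Md² gives I = 0.632 + (5.18)(1.648)² = 14.7 kg·m².
Total I = 0.26295 + 1.628 + 1.0581 + 14.7 = 17.649 kg·m².

17.6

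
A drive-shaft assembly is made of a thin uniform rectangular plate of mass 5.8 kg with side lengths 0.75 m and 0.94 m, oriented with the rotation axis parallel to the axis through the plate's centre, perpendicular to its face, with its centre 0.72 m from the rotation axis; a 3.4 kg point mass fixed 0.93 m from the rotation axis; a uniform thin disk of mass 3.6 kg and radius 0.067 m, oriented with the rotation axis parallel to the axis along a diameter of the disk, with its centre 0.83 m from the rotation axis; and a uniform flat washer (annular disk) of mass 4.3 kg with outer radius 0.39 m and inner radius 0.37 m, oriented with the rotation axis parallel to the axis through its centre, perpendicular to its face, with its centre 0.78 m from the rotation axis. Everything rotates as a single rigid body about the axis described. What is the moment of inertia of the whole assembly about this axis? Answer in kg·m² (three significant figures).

12.4

Rectangular plate: I_cm = (1/12)M(a²+b²) = (1/12)(5.8)[(0.75)² + (0.94)²] = 0.69895 kg·m²; centre at d = 0.72 m, so the parallel axis theorem gives I = 0.69895 + (5.8)(0.72)² = 3.7057 kg·m².
Point mass: I_cm = 0; centre at d = 0.93 m, so the parallel axis theorem gives I = 0 + (3.4)(0.93)² = 2.9407 kg·m².
Thin disk: I_cm = (1/4)MR² = (1/4)(3.6)(0.067)² = 0.0040401 kg·m²; centre at d = 0.83 m, so the parallel axis theorem gives I = 0.0040401 + (3.6)(0.83)² = 2.4841 kg·m².
Annular disk: I_cm = (1/2)M(R²+r²) = (1/2)(4.3)[(0.39)² + (0.37)²] = 0.62135 kg·m²; centre at d = 0.78 m, so the parallel axis theorem gives I = 0.62135 + (4.3)(0.78)² = 3.2375 kg·m².
Total I = 3.7057 + 2.9407 + 2.4841 + 3.2375 = 12.368 kg·m².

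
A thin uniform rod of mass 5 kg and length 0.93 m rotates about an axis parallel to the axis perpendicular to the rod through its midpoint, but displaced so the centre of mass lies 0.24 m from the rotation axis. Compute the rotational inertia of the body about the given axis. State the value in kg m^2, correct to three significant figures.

I_cm = (1/12)ML² = (1/12)(5)(0.93)² = 0.36038 kg m^2; centre at d = 0.24 m, so I = I_cm + Md² gives I = 0.36038 + (5)(0.24)² = 0.64837 kg m^2.

0.648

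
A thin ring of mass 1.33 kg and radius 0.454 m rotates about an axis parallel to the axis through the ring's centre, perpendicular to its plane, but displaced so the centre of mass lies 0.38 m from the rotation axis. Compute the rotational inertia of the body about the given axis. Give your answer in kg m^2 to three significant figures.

I_cm = MR² = (1.33)(0.454)² = 0.27413 kg m^2; centre at d = 0.38 m, so the parallel axis theorem gives I = 0.27413 + (1.33)(0.38)² = 0.46619 kg m^2.

0.466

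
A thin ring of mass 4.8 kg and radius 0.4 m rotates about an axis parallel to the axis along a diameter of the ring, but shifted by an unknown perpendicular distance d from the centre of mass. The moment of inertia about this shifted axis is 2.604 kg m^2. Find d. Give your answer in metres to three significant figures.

0.680

About the centre-of-mass axis, I_cm = (1/2)MR² = (1/2)(4.8)(0.4)² = 0.384 kg m^2.
Parallel axis theorem: I = I_cm + Md², so Md² = 2.604 − 0.384 = 2.22 kg m^2.
d = √(2.22 / 4.8) = 0.68007 m.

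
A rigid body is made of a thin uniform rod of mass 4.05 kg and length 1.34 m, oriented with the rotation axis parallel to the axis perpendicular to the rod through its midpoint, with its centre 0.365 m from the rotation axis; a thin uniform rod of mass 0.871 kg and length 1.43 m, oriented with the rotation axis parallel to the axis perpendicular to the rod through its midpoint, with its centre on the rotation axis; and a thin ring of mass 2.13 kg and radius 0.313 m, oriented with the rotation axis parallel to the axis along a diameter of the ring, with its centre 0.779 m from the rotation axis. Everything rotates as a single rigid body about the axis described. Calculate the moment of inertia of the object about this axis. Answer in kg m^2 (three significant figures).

Thin rod: I_cm = (1/12)ML² = (1/12)(4.05)(1.34)² = 0.60602 kg m^2; centre at d = 0.365 m, so the parallel axis theorem gives I = 0.60602 + (4.05)(0.365)² = 1.1456 kg m^2.
Thin rod: I_cm = (1/12)ML² = (1/12)(0.871)(1.43)² = 0.14843 kg m^2; axis through the centre, so I = 0.14843 kg m^2.
Thin ring: I_cm = (1/2)MR² = (1/2)(2.13)(0.313)² = 0.10434 kg m^2; centre at d = 0.779 m, so the parallel axis theorem gives I = 0.10434 + (2.13)(0.779)² = 1.3969 kg m^2.
Total I = 1.1456 + 0.14843 + 1.3969 = 2.6909 kg m^2.

2.69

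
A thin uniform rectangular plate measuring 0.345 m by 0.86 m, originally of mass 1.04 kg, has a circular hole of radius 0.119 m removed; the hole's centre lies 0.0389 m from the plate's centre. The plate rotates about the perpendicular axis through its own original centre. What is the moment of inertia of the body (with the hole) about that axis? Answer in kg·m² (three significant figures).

0.0731

Unpierced body about its centre: I₀ = (1/12)M(a²+b²) = (1/12)(1.04)[(0.345)² + (0.86)²] = 0.074414 kg·m².
The removed disk has mass m = M·πr²/(ab) = (1.04)·π(0.119)²/(0.345·0.86) = 0.15594 kg (same uniform areal density).
Its moment of inertia about the rotation axis (parallel-axis theorem): I_hole = (1/2)mr² + md² = (1/2)(0.15594)(0.119)² + (0.15594)(0.0389)² = 0.0013401 kg·m².
Treating the hole as negative mass, I = I₀ − I_hole = 0.074414 − 0.0013401 = 0.073074 kg·m².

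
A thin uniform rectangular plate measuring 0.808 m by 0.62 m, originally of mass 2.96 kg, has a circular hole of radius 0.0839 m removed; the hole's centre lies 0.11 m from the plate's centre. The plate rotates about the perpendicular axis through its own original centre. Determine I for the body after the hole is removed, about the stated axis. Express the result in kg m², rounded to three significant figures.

0.254

Unpierced body about its centre: I₀ = (1/12)M(a²+b²) = (1/12)(2.96)[(0.808)² + (0.62)²] = 0.25586 kg m².
The removed disk has mass m = M·πr²/(ab) = (2.96)·π(0.0839)²/(0.808·0.62) = 0.13067 kg (same uniform areal density).
Its moment of inertia about the rotation axis (parallel-axis theorem): I_hole = (1/2)mr² + md² = (1/2)(0.13067)(0.0839)² + (0.13067)(0.11)² = 0.002041 kg m².
Treating the hole as negative mass, I = I₀ − I_hole = 0.25586 − 0.002041 = 0.25382 kg m².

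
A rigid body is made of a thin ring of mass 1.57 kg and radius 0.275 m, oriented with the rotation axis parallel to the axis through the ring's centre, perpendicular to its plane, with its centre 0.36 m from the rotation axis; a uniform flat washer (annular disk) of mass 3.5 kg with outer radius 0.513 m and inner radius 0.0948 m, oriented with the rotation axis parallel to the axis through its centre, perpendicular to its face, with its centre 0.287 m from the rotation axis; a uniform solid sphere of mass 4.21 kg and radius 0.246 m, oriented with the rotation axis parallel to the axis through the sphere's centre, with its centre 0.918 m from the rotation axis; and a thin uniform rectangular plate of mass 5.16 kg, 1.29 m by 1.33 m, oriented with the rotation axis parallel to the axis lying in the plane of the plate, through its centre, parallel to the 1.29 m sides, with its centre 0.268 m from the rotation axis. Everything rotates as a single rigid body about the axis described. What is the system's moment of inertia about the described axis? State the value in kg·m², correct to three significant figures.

5.87

Thin ring: I_cm = MR² = (1.57)(0.275)² = 0.11873 kg·m²; centre at d = 0.36 m, so the parallel axis theorem gives I = 0.11873 + (1.57)(0.36)² = 0.3222 kg·m².
Annular disk: I_cm = (1/2)M(R²+r²) = (1/2)(3.5)[(0.513)² + (0.0948)²] = 0.47627 kg·m²; centre at d = 0.287 m, so the parallel axis theorem gives I = 0.47627 + (3.5)(0.287)² = 0.76456 kg·m².
Solid sphere: I_cm = (2/5)MR² = (2/5)(4.21)(0.246)² = 0.10191 kg·m²; centre at d = 0.918 m, so the parallel axis theorem gives I = 0.10191 + (4.21)(0.918)² = 3.6498 kg·m².
Rectangular plate: I_cm = (1/12)Mb² = (1/12)(5.16)(1.33)² = 0.76063 kg·m²; centre at d = 0.268 m, so the parallel axis theorem gives I = 0.76063 + (5.16)(0.268)² = 1.1312 kg·m².
Total I = 0.3222 + 0.76456 + 3.6498 + 1.1312 = 5.8678 kg·m².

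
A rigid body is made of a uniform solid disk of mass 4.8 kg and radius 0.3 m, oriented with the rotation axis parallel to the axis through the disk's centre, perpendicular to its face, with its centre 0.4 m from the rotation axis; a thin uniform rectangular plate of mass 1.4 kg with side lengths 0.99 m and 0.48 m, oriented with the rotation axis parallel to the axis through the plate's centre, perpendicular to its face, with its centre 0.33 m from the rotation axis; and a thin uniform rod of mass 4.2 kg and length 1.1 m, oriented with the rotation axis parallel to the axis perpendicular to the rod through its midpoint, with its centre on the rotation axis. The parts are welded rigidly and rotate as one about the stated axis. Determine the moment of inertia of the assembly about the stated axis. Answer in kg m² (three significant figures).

Solid disk: I_cm = (1/2)MR² = (1/2)(4.8)(0.3)² = 0.216 kg m²; centre at d = 0.4 m, so I = I_cm + Md² gives I = 0.216 + (4.8)(0.4)² = 0.984 kg m².
Rectangular plate: I_cm = (1/12)M(a²+b²) = (1/12)(1.4)[(0.99)² + (0.48)²] = 0.14122 kg m²; centre at d = 0.33 m, so I = I_cm + Md² gives I = 0.14122 + (1.4)(0.33)² = 0.29368 kg m².
Thin rod: I_cm = (1/12)ML² = (1/12)(4.2)(1.1)² = 0.4235 kg m²; axis through the centre, so I = 0.4235 kg m².
Total I = 0.984 + 0.29368 + 0.4235 = 1.7012 kg m².

1.70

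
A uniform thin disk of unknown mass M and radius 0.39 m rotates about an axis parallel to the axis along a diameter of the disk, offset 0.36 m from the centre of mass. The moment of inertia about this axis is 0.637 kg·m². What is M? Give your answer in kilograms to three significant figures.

3.80

I = I_cm + Md² = (1/4)MR² + Md² = M·[0.25·(0.39)² + (0.36)²] = M·0.16762.
So M = 0.637 / 0.16762 = 3.8001 kg.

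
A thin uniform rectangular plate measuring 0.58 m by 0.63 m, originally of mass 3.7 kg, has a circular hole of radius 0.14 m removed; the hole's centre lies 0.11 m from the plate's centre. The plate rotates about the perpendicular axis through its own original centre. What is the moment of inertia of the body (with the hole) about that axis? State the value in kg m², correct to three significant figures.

Unpierced body about its centre: I₀ = (1/12)M(a²+b²) = (1/12)(3.7)[(0.58)² + (0.63)²] = 0.2261 kg m².
The removed disk has mass m = M·πr²/(ab) = (3.7)·π(0.14)²/(0.58·0.63) = 0.6235 kg (same uniform areal density).
Its moment of inertia about the rotation axis (parallel-axis theorem): I_hole = (1/2)mr² + md² = (1/2)(0.6235)(0.14)² + (0.6235)(0.11)² = 0.013655 kg m².
Treating the hole as negative mass, I = I₀ − I_hole = 0.2261 − 0.013655 = 0.21245 kg m².

0.212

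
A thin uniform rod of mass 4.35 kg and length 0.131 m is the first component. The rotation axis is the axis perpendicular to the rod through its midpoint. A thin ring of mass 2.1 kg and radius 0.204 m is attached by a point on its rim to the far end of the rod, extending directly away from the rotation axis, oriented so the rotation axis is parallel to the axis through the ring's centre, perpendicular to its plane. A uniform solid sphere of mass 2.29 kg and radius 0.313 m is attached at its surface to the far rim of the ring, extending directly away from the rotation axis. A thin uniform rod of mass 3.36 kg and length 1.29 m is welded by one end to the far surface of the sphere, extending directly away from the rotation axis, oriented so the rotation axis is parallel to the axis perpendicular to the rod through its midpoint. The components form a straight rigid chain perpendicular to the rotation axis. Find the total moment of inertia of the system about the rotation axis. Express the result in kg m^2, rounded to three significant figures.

12.4

Thin rod: I_cm = (1/12)ML² = (1/12)(4.35)(0.131)² = 0.0062209 kg m^2; axis through the centre, so I = 0.0062209 kg m^2.
Thin ring: I_cm = MR² = (2.1)(0.204)² = 0.087394 kg m^2; centre at d = 0.0655 + 0.204 = 0.2695 m, so the parallel axis theorem gives I = 0.087394 + (2.1)(0.2695)² = 0.23992 kg m^2.
Solid sphere: I_cm = (2/5)MR² = (2/5)(2.29)(0.313)² = 0.08974 kg m^2; centre at d = 0.0655 + 0.204 + 0.204 + 0.313 = 0.7865 m, so the parallel axis theorem gives I = 0.08974 + (2.29)(0.7865)² = 1.5063 kg m^2.
Thin rod: I_cm = (1/12)ML² = (1/12)(3.36)(1.29)² = 0.46595 kg m^2; centre at d = 0.0655 + 0.204 + 0.204 + 0.313 + 0.313 + 0.645 = 1.7445 m, so the parallel axis theorem gives I = 0.46595 + (3.36)(1.7445)² = 10.691 kg m^2.
Total I = 0.0062209 + 0.23992 + 1.5063 + 10.691 = 12.444 kg m^2.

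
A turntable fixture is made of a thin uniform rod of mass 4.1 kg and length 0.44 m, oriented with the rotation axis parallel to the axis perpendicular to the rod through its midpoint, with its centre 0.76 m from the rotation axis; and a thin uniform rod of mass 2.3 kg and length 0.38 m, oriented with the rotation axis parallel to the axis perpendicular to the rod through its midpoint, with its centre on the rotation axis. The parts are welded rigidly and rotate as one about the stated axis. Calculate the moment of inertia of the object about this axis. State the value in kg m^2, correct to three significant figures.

Thin rod: I_cm = (1/12)ML² = (1/12)(4.1)(0.44)² = 0.066147 kg m^2; centre at d = 0.76 m, so I = I_cm + Md² gives I = 0.066147 + (4.1)(0.76)² = 2.4343 kg m^2.
Thin rod: I_cm = (1/12)ML² = (1/12)(2.3)(0.38)² = 0.027677 kg m^2; axis through the centre, so I = 0.027677 kg m^2.
Total I = 2.4343 + 0.027677 = 2.462 kg m^2.

2.46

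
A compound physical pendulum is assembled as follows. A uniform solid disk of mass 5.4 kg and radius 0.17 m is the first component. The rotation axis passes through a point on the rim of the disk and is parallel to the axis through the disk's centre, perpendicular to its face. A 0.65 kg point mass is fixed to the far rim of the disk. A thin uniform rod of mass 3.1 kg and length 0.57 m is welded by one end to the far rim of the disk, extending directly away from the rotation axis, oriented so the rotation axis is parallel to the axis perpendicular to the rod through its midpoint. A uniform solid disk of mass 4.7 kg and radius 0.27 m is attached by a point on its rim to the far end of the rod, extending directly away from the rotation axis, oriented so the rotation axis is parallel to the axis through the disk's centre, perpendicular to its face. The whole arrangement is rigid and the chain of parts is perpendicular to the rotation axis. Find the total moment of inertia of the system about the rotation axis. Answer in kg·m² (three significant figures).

Solid disk: I_cm = (1/2)MR² = (1/2)(5.4)(0.17)² = 0.07803 kg·m²; centre at d = 0.17 m, so the parallel axis theorem gives I = 0.07803 + (5.4)(0.17)² = 0.23409 kg·m².
Point mass: I_cm = 0; centre at d = 0.17 + 0.17 = 0.34 m, so the parallel axis theorem gives I = 0 + (0.65)(0.34)² = 0.07514 kg·m².
Thin rod: I_cm = (1/12)ML² = (1/12)(3.1)(0.57)² = 0.083932 kg·m²; centre at d = 0.17 + 0.17 + 0.285 = 0.625 m, so the parallel axis theorem gives I = 0.083932 + (3.1)(0.625)² = 1.2949 kg·m².
Solid disk: I_cm = (1/2)MR² = (1/2)(4.7)(0.27)² = 0.17132 kg·m²; centre at d = 0.17 + 0.17 + 0.285 + 0.285 + 0.27 = 1.18 m, so the parallel axis theorem gives I = 0.17132 + (4.7)(1.18)² = 6.7156 kg·m².
Total I = 0.23409 + 0.07514 + 1.2949 + 6.7156 = 8.3197 kg·m².

8.32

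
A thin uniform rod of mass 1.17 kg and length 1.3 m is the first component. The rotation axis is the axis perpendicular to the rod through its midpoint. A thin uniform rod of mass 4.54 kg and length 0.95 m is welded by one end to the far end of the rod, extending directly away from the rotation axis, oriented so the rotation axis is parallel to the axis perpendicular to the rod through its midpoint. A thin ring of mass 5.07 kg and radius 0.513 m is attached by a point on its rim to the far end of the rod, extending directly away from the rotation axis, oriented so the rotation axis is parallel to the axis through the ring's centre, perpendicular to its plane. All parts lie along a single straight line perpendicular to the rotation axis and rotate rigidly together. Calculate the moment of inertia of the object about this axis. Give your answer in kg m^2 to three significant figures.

Thin rod: I_cm = (1/12)ML² = (1/12)(1.17)(1.3)² = 0.16478 kg m^2; axis through the centre, so I = 0.16478 kg m^2.
Thin rod: I_cm = (1/12)ML² = (1/12)(4.54)(0.95)² = 0.34145 kg m^2; centre at d = 0.65 + 0.475 = 1.125 m, so the parallel axis theorem gives I = 0.34145 + (4.54)(1.125)² = 6.0874 kg m^2.
Thin ring: I_cm = MR² = (5.07)(0.513)² = 1.3343 kg m^2; centre at d = 0.65 + 0.475 + 0.475 + 0.513 = 2.113 m, so the parallel axis theorem gives I = 1.3343 + (5.07)(2.113)² = 23.971 kg m^2.
Total I = 0.16478 + 6.0874 + 23.971 = 30.223 kg m^2.

30.2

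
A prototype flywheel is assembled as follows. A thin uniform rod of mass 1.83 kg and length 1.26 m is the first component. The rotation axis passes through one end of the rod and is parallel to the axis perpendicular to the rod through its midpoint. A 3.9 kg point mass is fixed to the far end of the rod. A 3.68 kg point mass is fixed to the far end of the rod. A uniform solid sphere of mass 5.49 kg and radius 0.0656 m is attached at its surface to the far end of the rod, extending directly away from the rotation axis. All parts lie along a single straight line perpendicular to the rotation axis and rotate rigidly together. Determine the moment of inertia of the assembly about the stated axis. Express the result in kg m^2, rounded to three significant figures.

22.7

Thin rod: I_cm = (1/12)ML² = (1/12)(1.83)(1.26)² = 0.24211 kg m^2; centre at d = 0.63 m, so I = I_cm + Md² gives I = 0.24211 + (1.83)(0.63)² = 0.96844 kg m^2.
Point mass: I_cm = 0; centre at d = 0.63 + 0.63 = 1.26 m, so I = I_cm + Md² gives I = 0 + (3.9)(1.26)² = 6.1916 kg m^2.
Point mass: I_cm = 0; centre at d = 0.63 + 0.63 = 1.26 m, so I = I_cm + Md² gives I = 0 + (3.68)(1.26)² = 5.8424 kg m^2.
Solid sphere: I_cm = (2/5)MR² = (2/5)(5.49)(0.0656)² = 0.0094502 kg m^2; centre at d = 0.63 + 0.63 + 0.0656 = 1.3256 m, so I = I_cm + Md² gives I = 0.0094502 + (5.49)(1.3256)² = 9.6566 kg m^2.
Total I = 0.96844 + 6.1916 + 5.8424 + 9.6566 = 22.659 kg m^2.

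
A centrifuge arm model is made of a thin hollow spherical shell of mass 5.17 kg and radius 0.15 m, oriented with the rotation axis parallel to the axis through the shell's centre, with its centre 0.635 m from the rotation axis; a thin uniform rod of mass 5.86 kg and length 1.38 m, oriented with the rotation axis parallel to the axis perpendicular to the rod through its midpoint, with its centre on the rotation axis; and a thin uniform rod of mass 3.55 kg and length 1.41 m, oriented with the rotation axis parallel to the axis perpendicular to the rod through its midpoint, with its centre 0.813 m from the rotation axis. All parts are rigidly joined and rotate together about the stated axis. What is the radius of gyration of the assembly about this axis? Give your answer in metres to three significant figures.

0.643

Spherical shell: I_cm = (2/3)MR² = (2/3)(5.17)(0.15)² = 0.07755 kg·m²; centre at d = 0.635 m, so I = I_cm + Md² gives I = 0.07755 + (5.17)(0.635)² = 2.1622 kg·m².
Thin rod: I_cm = (1/12)ML² = (1/12)(5.86)(1.38)² = 0.92998 kg·m²; axis through the centre, so I = 0.92998 kg·m².
Thin rod: I_cm = (1/12)ML² = (1/12)(3.55)(1.41)² = 0.58815 kg·m²; centre at d = 0.813 m, so I = I_cm + Md² gives I = 0.58815 + (3.55)(0.813)² = 2.9346 kg·m².
Total I = 6.0268 kg·m²; total mass M = 14.58 kg.
k = √(I/M) = √(6.0268/14.58) = 0.64293 m.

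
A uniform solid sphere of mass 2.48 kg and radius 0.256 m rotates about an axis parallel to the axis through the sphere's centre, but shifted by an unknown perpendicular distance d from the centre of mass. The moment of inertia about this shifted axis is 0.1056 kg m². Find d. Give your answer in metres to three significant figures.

About the centre-of-mass axis, I_cm = (2/5)MR² = (2/5)(2.48)(0.256)² = 0.065012 kg m².
Parallel axis theorem: I = I_cm + Md², so Md² = 0.1056 − 0.065012 = 0.040588 kg m².
d = √(0.040588 / 2.48) = 0.12793 m.

0.128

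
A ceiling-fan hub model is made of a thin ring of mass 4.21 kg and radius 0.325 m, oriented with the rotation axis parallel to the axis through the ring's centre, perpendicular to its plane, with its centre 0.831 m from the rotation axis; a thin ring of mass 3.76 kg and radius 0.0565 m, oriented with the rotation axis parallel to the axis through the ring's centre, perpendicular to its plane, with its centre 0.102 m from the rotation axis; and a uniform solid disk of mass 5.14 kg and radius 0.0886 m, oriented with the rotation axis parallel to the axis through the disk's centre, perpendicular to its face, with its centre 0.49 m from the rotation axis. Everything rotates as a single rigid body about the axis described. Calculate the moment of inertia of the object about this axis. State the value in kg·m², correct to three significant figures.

Thin ring: I_cm = MR² = (4.21)(0.325)² = 0.44468 kg·m²; centre at d = 0.831 m, so I = I_cm + Md² gives I = 0.44468 + (4.21)(0.831)² = 3.3519 kg·m².
Thin ring: I_cm = MR² = (3.76)(0.0565)² = 0.012003 kg·m²; centre at d = 0.102 m, so I = I_cm + Md² gives I = 0.012003 + (3.76)(0.102)² = 0.051122 kg·m².
Solid disk: I_cm = (1/2)MR² = (1/2)(5.14)(0.0886)² = 0.020174 kg·m²; centre at d = 0.49 m, so I = I_cm + Md² gives I = 0.020174 + (5.14)(0.49)² = 1.2543 kg·m².
Total I = 3.3519 + 0.051122 + 1.2543 = 4.6574 kg·m².

4.66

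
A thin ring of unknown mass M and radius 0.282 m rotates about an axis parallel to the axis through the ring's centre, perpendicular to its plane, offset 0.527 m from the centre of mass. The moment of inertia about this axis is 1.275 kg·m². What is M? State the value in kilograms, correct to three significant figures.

I = I_cm + Md² = MR² + Md² = M·[1·(0.282)² + (0.527)²] = M·0.35725.
So M = 1.275 / 0.35725 = 3.5689 kg.

3.57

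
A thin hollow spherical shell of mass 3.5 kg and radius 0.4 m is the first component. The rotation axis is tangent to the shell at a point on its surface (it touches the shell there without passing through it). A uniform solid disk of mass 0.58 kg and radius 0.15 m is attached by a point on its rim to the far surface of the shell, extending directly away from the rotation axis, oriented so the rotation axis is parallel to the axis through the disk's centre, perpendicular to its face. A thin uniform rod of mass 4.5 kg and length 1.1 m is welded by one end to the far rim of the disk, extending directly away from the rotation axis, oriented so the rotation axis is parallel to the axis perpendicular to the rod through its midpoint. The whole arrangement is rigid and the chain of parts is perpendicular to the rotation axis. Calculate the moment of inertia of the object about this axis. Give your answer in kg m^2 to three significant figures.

14.2

Spherical shell: I_cm = (2/3)MR² = (2/3)(3.5)(0.4)² = 0.37333 kg m^2; centre at d = 0.4 m, so I = I_cm + Md² gives I = 0.37333 + (3.5)(0.4)² = 0.93333 kg m^2.
Solid disk: I_cm = (1/2)MR² = (1/2)(0.58)(0.15)² = 0.006525 kg m^2; centre at d = 0.4 + 0.4 + 0.15 = 0.95 m, so I = I_cm + Md² gives I = 0.006525 + (0.58)(0.95)² = 0.52997 kg m^2.
Thin rod: I_cm = (1/12)ML² = (1/12)(4.5)(1.1)² = 0.45375 kg m^2; centre at d = 0.4 + 0.4 + 0.15 + 0.15 + 0.55 = 1.65 m, so I = I_cm + Md² gives I = 0.45375 + (4.5)(1.65)² = 12.705 kg m^2.
Total I = 0.93333 + 0.52997 + 12.705 = 14.168 kg m^2.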